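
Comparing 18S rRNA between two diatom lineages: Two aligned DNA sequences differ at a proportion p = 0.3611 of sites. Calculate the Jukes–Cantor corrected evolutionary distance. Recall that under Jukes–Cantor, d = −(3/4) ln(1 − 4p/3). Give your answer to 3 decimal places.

0.493

d = −(3/4) ln(1 − 4p/3) = −0.75 ln(1 − 0.481467) = −0.75 ln(0.518533)
  = −0.75 × (-0.656752) = 0.492564 substitutions/site.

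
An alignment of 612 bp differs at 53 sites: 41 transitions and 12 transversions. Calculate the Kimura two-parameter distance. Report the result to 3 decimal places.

0.093

P = 41/612 ≈ 0.066993 and Q = 12/612 ≈ 0.019608.
Under the Kimura two-parameter model, d = −½ ln(1 − 2P − Q) − ¼ ln(1 − 2Q).
1 − 2P − Q = 0.846406, giving −½ ln(0.846406) = 0.083378.
1 − 2Q = 0.960784, giving −¼ ln(0.960784) = 0.010001.
d = 0.083378 + 0.010001 = 0.093379.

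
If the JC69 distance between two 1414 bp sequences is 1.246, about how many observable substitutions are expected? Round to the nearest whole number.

Invert JC69: p = (3/4)(1 − e^(−4d/3)) = 0.75 × (1 − e^(-1.661333)) = 0.75 × (1 − 0.189886) = 0.607586.
Expected differing sites = pL ≈ 0.607586 × 1414 = 859.126604 ≈ 859.

859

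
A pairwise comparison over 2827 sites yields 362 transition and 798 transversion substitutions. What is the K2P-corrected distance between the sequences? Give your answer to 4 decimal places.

0.5944

P = 362/2827 ≈ 0.128051 and Q = 798/2827 ≈ 0.282278.
Under the Kimura two-parameter model, d = −½ ln(1 − 2P − Q) − ¼ ln(1 − 2Q).
1 − 2P − Q = 0.46162, giving −½ ln(0.46162) = 0.386507.
1 − 2Q = 0.435444, giving −¼ ln(0.435444) = 0.207847.
d = 0.386507 + 0.207847 = 0.594354.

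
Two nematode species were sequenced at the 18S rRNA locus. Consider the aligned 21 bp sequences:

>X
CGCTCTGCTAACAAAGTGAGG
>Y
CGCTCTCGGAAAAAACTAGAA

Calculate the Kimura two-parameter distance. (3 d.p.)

0.644

Of 21 sites, 4 differences are transitions and 5 are transversions, so P = 4/21 ≈ 0.190476 and Q = 5/21 ≈ 0.238095.
Under the Kimura two-parameter model, d = −½ ln(1 − 2P − Q) − ¼ ln(1 − 2Q).
1 − 2P − Q = 0.380953, giving −½ ln(0.380953) = 0.482540.
1 − 2Q = 0.52381, giving −¼ ln(0.52381) = 0.161657.
d = 0.482540 + 0.161657 = 0.644197.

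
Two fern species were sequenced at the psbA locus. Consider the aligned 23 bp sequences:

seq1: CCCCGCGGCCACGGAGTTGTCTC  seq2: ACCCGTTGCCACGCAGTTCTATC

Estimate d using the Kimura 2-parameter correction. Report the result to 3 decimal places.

Of 23 sites, 1 differences are transitions and 5 are transversions, so P = 1/23 ≈ 0.043478 and Q = 5/23 ≈ 0.217391.
Under the Kimura two-parameter model, d = −½ ln(1 − 2P − Q) − ¼ ln(1 − 2Q).
1 − 2P − Q = 0.695653, giving −½ ln(0.695653) = 0.181452.
1 − 2Q = 0.565218, giving −¼ ln(0.565218) = 0.142636.
d = 0.181452 + 0.142636 = 0.324088.

0.324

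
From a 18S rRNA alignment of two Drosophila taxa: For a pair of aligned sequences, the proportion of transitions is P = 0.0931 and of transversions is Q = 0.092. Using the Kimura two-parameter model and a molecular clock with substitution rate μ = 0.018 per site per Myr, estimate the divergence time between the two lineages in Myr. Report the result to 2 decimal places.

Under the Kimura two-parameter model, d = −½ ln(1 − 2P − Q) − ¼ ln(1 − 2Q).
1 − 2P − Q = 0.7218, giving −½ ln(0.7218) = 0.163004.
1 − 2Q = 0.816, giving −¼ ln(0.816) = 0.050835.
d = 0.163004 + 0.050835 = 0.213839.
Under a molecular clock d = 2μt, so t = d/(2μ) = 0.213839 / (2 × 0.018) = 5.94 Myr.

5.94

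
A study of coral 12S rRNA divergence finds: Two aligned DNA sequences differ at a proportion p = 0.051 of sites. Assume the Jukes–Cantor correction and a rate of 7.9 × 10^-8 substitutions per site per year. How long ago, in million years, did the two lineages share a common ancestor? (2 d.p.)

0.33

d = −(3/4) ln(1 − 4p/3) = −0.75 ln(1 − 0.068) = −0.75 ln(0.932)
  = −0.75 × (-0.070422) = 0.052817 substitutions/site.
Under a molecular clock d = 2μt, so t = d/(2μ) = 0.052817 / (2 × 7.9 × 10^-8) = 0.33 million years.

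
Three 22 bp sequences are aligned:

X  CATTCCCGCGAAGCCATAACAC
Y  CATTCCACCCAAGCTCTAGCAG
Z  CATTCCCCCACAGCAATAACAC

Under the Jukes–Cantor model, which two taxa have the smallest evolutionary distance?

X–Y: 7/22 differ, p = 0.318, d = 0.414.
X–Z: 4/22 differ, p = 0.182, d = 0.208.
Y–Z: 7/22 differ, p = 0.318, d = 0.414.
The smallest distance is between X and Z.

X and Z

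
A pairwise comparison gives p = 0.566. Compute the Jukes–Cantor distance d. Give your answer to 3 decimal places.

1.054

d = −(3/4) ln(1 − 4p/3) = −0.75 ln(1 − 0.754667) = −0.75 ln(0.245333)
  = −0.75 × (-1.405139) = 1.053854 substitutions/site.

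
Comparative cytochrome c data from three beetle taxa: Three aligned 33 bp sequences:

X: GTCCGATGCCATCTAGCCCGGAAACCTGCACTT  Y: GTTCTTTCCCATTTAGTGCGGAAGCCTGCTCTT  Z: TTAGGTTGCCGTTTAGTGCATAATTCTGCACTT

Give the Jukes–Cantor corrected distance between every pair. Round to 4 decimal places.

X–Y: 9/33 sites differ → p ≈ 0.272727, d = −0.75 ln(1 − 0.363636) = 0.338988 ≈ 0.3390.
X–Z: 12/33 sites differ → p ≈ 0.363636, d = −0.75 ln(1 − 0.484848) = 0.497470 ≈ 0.4975.
Y–Z: 11/33 sites differ → p ≈ 0.333333, d = −0.75 ln(1 − 0.444444) = 0.440839 ≈ 0.4408.

d(X,Y) = 0.3390, d(X,Z) = 0.4975, d(Y,Z) = 0.4408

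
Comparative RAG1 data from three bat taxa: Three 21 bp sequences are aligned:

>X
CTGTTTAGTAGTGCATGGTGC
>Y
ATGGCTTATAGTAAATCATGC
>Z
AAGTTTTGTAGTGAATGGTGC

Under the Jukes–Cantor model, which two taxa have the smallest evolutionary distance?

X–Y: 9/21 differ, p = 0.429, d = 0.635.
X–Z: 4/21 differ, p = 0.190, d = 0.220.
Y–Z: 7/21 differ, p = 0.333, d = 0.441.
The smallest distance is between X and Z.

X and Z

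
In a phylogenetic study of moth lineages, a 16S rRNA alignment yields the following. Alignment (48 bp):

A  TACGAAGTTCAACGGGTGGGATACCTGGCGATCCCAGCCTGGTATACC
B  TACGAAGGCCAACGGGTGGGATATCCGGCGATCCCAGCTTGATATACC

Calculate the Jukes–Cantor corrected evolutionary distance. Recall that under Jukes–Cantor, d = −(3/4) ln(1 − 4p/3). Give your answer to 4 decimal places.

The sequences differ at 6 of 48 sites (8, 9, 24, 26, 39, 42), so p = 6/48 = 0.125.
d = −(3/4) ln(1 − 4p/3) = −0.75 ln(1 − 0.166667) = −0.75 ln(0.833333)
  = −0.75 × (-0.182322) = 0.136742 substitutions/site.

0.1367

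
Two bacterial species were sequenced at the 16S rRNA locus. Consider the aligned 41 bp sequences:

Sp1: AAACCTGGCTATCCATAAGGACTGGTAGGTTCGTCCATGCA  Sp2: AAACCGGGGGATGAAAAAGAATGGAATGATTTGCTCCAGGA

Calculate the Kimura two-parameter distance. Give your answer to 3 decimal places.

0.723

Of 41 sites, 7 differences are transitions and 12 are transversions, so P = 7/41 ≈ 0.170732 and Q = 12/41 ≈ 0.292683.
Under the Kimura two-parameter model, d = −½ ln(1 − 2P − Q) − ¼ ln(1 − 2Q).
1 − 2P − Q = 0.365853, giving −½ ln(0.365853) = 0.502762.
1 − 2Q = 0.414634, giving −¼ ln(0.414634) = 0.220090.
d = 0.502762 + 0.220090 = 0.722852.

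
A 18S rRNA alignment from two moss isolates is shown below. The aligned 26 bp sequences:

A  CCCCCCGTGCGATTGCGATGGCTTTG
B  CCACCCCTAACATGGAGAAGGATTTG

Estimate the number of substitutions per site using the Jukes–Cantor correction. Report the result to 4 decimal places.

The sequences differ at 9 of 26 sites (3, 7, 9, 10, 11, 14, 16, 19, 22), so p = 9/26 ≈ 0.346154.
d = −(3/4) ln(1 − 4p/3) = −0.75 ln(1 − 0.461539) = −0.75 ln(0.538461)
  = −0.75 × (-0.619040) = 0.464280 substitutions/site.

0.4643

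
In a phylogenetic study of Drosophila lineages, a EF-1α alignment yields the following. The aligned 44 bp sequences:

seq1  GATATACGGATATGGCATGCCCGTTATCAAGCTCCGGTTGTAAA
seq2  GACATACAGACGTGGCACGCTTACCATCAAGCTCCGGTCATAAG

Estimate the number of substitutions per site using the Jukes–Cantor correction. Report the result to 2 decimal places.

0.38

The sequences differ at 13 of 44 sites, so p = 13/44 ≈ 0.295455.
d = −(3/4) ln(1 − 4p/3) = −0.75 ln(1 − 0.39394) = −0.75 ln(0.60606)
  = −0.75 × (-0.500776) = 0.375582 substitutions/site.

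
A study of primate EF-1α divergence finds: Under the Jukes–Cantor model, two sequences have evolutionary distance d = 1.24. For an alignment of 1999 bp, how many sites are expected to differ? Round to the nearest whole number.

1212

Invert JC69: p = (3/4)(1 − e^(−4d/3)) = 0.75 × (1 − e^(-1.653333)) = 0.75 × (1 − 0.191411) = 0.606442.
Expected differing sites = pL ≈ 0.606442 × 1999 = 1212.277558 ≈ 1212.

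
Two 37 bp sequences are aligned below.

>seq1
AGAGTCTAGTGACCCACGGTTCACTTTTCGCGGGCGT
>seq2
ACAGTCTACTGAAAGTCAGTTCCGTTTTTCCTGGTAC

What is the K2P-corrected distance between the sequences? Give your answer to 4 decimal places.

0.5833

Of 37 sites, 5 differences are transitions and 10 are transversions, so P = 5/37 ≈ 0.135135 and Q = 10/37 ≈ 0.27027.
Under the Kimura two-parameter model, d = −½ ln(1 − 2P − Q) − ¼ ln(1 − 2Q).
1 − 2P − Q = 0.45946, giving −½ ln(0.45946) = 0.388852.
1 − 2Q = 0.45946, giving −¼ ln(0.45946) = 0.194426.
d = 0.388852 + 0.194426 = 0.583278.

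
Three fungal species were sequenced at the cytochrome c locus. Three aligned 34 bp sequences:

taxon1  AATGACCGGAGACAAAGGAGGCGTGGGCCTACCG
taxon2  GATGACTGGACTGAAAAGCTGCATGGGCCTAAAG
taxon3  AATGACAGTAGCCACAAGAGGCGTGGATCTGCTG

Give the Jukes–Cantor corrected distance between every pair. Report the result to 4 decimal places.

taxon1–taxon2: 11/34 sites differ → p ≈ 0.323529, d = −0.75 ln(1 − 0.431372) = 0.423397 ≈ 0.4234.
taxon1–taxon3: 9/34 sites differ → p ≈ 0.264706, d = −0.75 ln(1 − 0.352941) = 0.326488 ≈ 0.3265.
taxon2–taxon3: 15/34 sites differ → p ≈ 0.441176, d = −0.75 ln(1 − 0.588235) = 0.665477 ≈ 0.6655.

d(taxon1,taxon2) = 0.4234, d(taxon1,taxon3) = 0.3265, d(taxon2,taxon3) = 0.6655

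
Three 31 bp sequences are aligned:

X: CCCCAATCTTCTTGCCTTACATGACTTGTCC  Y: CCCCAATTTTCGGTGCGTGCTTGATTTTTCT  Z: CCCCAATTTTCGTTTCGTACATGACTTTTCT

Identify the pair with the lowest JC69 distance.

X–Y: 11/31 differ, p = 0.355, d = 0.481.
X–Z: 7/31 differ, p = 0.226, d = 0.269.
Y–Z: 5/31 differ, p = 0.161, d = 0.182.
The smallest distance is between Y and Z.

Y and Z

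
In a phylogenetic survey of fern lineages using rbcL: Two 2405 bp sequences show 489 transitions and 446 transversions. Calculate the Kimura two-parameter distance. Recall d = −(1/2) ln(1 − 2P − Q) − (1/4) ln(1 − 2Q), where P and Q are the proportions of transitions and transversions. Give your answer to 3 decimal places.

P = 489/2405 ≈ 0.203326 and Q = 446/2405 ≈ 0.185447.
Under the Kimura two-parameter model, d = −½ ln(1 − 2P − Q) − ¼ ln(1 − 2Q).
1 − 2P − Q = 0.407901, giving −½ ln(0.407901) = 0.448365.
1 − 2Q = 0.629106, giving −¼ ln(0.629106) = 0.115864.
d = 0.448365 + 0.115864 = 0.564229.

0.564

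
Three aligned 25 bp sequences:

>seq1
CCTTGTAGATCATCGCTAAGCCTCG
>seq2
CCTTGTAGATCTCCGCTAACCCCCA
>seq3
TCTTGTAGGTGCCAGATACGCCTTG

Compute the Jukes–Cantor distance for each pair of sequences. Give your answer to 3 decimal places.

seq1–seq2: 5/25 sites differ → p = 0.2, d = −0.75 ln(1 − 0.266667) = 0.232617 ≈ 0.233.
seq1–seq3: 9/25 sites differ → p = 0.36, d = −0.75 ln(1 − 0.48) = 0.490445 ≈ 0.490.
seq2–seq3: 11/25 sites differ → p = 0.44, d = −0.75 ln(1 − 0.586667) = 0.662626 ≈ 0.663.

d(seq1,seq2) = 0.233, d(seq1,seq3) = 0.490, d(seq2,seq3) = 0.663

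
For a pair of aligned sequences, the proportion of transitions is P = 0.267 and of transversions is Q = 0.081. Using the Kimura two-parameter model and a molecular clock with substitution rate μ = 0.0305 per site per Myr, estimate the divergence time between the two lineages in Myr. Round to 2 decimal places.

8.55

Under the Kimura two-parameter model, d = −½ ln(1 − 2P − Q) − ¼ ln(1 − 2Q).
1 − 2P − Q = 0.385, giving −½ ln(0.385) = 0.477256.
1 − 2Q = 0.838, giving −¼ ln(0.838) = 0.044184.
d = 0.477256 + 0.044184 = 0.521440.
Under a molecular clock d = 2μt, so t = d/(2μ) = 0.521440 / (2 × 0.0305) = 8.55 Myr.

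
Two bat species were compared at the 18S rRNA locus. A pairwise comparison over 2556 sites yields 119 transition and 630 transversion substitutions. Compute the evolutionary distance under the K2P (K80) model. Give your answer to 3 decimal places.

P = 119/2556 ≈ 0.046557 and Q = 630/2556 ≈ 0.246479.
Under the Kimura two-parameter model, d = −½ ln(1 − 2P − Q) − ¼ ln(1 − 2Q).
1 − 2P − Q = 0.660407, giving −½ ln(0.660407) = 0.207449.
1 − 2Q = 0.507042, giving −¼ ln(0.507042) = 0.169790.
d = 0.207449 + 0.169790 = 0.377239.

0.377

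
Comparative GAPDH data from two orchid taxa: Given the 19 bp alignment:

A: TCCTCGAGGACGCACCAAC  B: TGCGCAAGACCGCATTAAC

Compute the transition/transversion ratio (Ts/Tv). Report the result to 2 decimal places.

Transitions are A↔G and C↔T; transversions are all other mismatches.
Transitions: 4. Transversions: 3.
R = 4/3 = 1.333333… ≈ 1.33 (to 2 d.p.).

1.33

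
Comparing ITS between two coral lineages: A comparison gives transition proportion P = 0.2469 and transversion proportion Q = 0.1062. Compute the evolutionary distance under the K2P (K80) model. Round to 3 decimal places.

0.518

Under the Kimura two-parameter model, d = −½ ln(1 − 2P − Q) − ¼ ln(1 − 2Q).
1 − 2P − Q = 0.4, giving −½ ln(0.4) = 0.458145.
1 − 2Q = 0.7876, giving −¼ ln(0.7876) = 0.059691.
d = 0.458145 + 0.059691 = 0.517836.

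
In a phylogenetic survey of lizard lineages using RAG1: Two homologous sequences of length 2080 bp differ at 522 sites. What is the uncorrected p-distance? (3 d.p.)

0.251

p = 522/2080 = 0.250961… ≈ 0.251 (to 3 d.p.).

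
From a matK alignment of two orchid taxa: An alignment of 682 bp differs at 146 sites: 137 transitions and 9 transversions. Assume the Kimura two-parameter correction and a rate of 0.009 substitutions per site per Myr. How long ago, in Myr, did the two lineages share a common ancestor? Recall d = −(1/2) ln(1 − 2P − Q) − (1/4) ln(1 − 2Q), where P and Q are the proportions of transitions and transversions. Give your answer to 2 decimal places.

15.26

P = 137/682 ≈ 0.20088 and Q = 9/682 ≈ 0.013196.
Under the Kimura two-parameter model, d = −½ ln(1 − 2P − Q) − ¼ ln(1 − 2Q).
1 − 2P − Q = 0.585044, giving −½ ln(0.585044) = 0.268034.
1 − 2Q = 0.973608, giving −¼ ln(0.973608) = 0.006687.
d = 0.268034 + 0.006687 = 0.274721.
Under a molecular clock d = 2μt, so t = d/(2μ) = 0.274721 / (2 × 0.009) = 15.26 Myr.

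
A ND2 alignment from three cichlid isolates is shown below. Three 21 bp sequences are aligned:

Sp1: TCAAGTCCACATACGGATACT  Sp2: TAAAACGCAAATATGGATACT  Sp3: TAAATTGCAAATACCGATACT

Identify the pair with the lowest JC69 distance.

Sp2 and Sp3

Sp1–Sp2: 6/21 differ, p = 0.286, d = 0.360.
Sp1–Sp3: 5/21 differ, p = 0.238, d = 0.286.
Sp2–Sp3: 4/21 differ, p = 0.190, d = 0.220.
The smallest distance is between Sp2 and Sp3.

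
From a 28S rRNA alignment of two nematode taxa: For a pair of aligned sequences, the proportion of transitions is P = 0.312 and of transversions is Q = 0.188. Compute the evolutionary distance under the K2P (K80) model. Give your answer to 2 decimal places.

0.95

Under the Kimura two-parameter model, d = −½ ln(1 − 2P − Q) − ¼ ln(1 − 2Q).
1 − 2P − Q = 0.188, giving −½ ln(0.188) = 0.835657.
1 − 2Q = 0.624, giving −¼ ln(0.624) = 0.117901.
d = 0.835657 + 0.117901 = 0.953558.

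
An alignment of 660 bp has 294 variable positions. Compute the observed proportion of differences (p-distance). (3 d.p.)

p = 294/660 = 0.445454… ≈ 0.445 (to 3 d.p.).

0.445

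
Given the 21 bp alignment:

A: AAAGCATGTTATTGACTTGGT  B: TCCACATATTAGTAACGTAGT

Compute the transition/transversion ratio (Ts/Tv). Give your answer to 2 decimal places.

Transitions are A↔G and C↔T; transversions are all other mismatches.
Transitions: 4. Transversions: 5.
R = 4/5 = 0.80.

0.80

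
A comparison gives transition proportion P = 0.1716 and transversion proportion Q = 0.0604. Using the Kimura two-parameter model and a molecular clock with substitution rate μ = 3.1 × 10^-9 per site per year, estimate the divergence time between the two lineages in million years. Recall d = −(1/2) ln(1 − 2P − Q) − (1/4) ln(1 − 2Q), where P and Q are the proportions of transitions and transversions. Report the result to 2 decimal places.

46.87

Under the Kimura two-parameter model, d = −½ ln(1 − 2P − Q) − ¼ ln(1 − 2Q).
1 − 2P − Q = 0.5964, giving −½ ln(0.5964) = 0.258422.
1 − 2Q = 0.8792, giving −¼ ln(0.8792) = 0.032186.
d = 0.258422 + 0.032186 = 0.290608.
Under a molecular clock d = 2μt, so t = d/(2μ) = 0.290608 / (2 × 3.1 × 10^-9) = 46.87 million years.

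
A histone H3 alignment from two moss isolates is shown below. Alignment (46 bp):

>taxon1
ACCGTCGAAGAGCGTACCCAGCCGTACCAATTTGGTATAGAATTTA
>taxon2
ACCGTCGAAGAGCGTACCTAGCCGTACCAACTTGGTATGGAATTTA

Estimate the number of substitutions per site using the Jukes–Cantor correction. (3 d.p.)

0.068

The sequences differ at 3 of 46 sites (19, 31, 39), so p = 3/46 ≈ 0.065217.
d = −(3/4) ln(1 − 4p/3) = −0.75 ln(1 − 0.086956) = −0.75 ln(0.913044)
  = −0.75 × (-0.090971) = 0.068228 substitutions/site.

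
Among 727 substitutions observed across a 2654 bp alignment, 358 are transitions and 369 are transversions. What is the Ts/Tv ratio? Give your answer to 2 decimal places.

0.97

R = 358/369 = 0.970189… ≈ 0.97 (to 2 d.p.).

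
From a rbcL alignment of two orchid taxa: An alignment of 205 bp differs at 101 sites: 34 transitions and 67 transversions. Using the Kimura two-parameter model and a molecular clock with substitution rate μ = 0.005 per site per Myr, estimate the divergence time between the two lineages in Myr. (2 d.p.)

P = 34/205 ≈ 0.165854 and Q = 67/205 ≈ 0.326829.
Under the Kimura two-parameter model, d = −½ ln(1 − 2P − Q) − ¼ ln(1 − 2Q).
1 − 2P − Q = 0.341463, giving −½ ln(0.341463) = 0.537258.
1 − 2Q = 0.346342, giving −¼ ln(0.346342) = 0.265082.
d = 0.537258 + 0.265082 = 0.802340.
Under a molecular clock d = 2μt, so t = d/(2μ) = 0.802340 / (2 × 0.005) = 80.23 Myr.

80.23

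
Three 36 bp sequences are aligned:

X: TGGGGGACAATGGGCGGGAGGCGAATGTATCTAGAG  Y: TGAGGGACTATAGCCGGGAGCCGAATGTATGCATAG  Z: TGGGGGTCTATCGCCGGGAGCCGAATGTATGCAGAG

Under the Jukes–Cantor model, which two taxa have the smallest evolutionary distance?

Y and Z

X–Y: 8/36 differ, p = 0.222, d = 0.264.
X–Z: 7/36 differ, p = 0.194, d = 0.225.
Y–Z: 4/36 differ, p = 0.111, d = 0.120.
The smallest distance is between Y and Z.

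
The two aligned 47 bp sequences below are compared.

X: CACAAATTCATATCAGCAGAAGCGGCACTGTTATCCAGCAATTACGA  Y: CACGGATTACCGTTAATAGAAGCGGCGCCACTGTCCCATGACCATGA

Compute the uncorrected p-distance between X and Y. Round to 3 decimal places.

0.447

The sequences differ at 21 of 47 positions.
p = 21/47 = 0.446808… ≈ 0.447 (to 3 d.p.).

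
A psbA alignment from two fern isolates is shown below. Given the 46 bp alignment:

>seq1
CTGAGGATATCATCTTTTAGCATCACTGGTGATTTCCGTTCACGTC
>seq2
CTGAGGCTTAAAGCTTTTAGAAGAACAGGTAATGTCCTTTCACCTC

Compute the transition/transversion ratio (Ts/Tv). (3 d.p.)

0.083

Transitions are A↔G and C↔T; transversions are all other mismatches.
Transitions: 1. Transversions: 12.
R = 1/12 = 0.083333… ≈ 0.083 (to 3 d.p.).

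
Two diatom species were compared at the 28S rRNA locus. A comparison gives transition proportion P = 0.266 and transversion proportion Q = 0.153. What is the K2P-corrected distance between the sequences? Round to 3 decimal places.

Under the Kimura two-parameter model, d = −½ ln(1 − 2P − Q) − ¼ ln(1 − 2Q).
1 − 2P − Q = 0.315, giving −½ ln(0.315) = 0.577591.
1 − 2Q = 0.694, giving −¼ ln(0.694) = 0.091321.
d = 0.577591 + 0.091321 = 0.668912.

0.669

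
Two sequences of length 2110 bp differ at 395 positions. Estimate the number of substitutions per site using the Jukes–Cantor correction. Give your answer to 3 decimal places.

0.215

p = 395/2110 ≈ 0.187204.
d = −(3/4) ln(1 − 4p/3) = −0.75 ln(1 − 0.249605) = −0.75 ln(0.750395)
  = −0.75 × (-0.287156) = 0.215367 substitutions/site.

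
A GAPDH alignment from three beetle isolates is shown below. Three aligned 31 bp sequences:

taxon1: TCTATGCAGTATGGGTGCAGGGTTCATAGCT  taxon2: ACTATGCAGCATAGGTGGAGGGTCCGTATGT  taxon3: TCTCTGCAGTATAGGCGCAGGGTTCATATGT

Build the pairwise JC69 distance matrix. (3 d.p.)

d(taxon1,taxon2) = 0.316, d(taxon1,taxon3) = 0.182, d(taxon2,taxon3) = 0.269

taxon1–taxon2: 8/31 sites differ → p ≈ 0.258065, d = −0.75 ln(1 − 0.344087) = 0.316295 ≈ 0.316.
taxon1–taxon3: 5/31 sites differ → p ≈ 0.16129, d = −0.75 ln(1 − 0.215053) = 0.181604 ≈ 0.182.
taxon2–taxon3: 7/31 sites differ → p ≈ 0.225806, d = −0.75 ln(1 − 0.301075) = 0.268659 ≈ 0.269.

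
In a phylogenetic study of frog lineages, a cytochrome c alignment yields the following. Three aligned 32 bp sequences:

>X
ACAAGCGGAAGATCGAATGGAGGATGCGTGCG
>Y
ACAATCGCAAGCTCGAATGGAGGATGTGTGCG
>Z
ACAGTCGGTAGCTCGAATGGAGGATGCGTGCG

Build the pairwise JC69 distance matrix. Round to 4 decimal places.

X–Y: 4/32 sites differ → p = 0.125, d = −0.75 ln(1 − 0.166667) = 0.136741 ≈ 0.1367.
X–Z: 4/32 sites differ → p = 0.125, d = −0.75 ln(1 − 0.166667) = 0.136741 ≈ 0.1367.
Y–Z: 4/32 sites differ → p = 0.125, d = −0.75 ln(1 − 0.166667) = 0.136741 ≈ 0.1367.

d(X,Y) = 0.1367, d(X,Z) = 0.1367, d(Y,Z) = 0.1367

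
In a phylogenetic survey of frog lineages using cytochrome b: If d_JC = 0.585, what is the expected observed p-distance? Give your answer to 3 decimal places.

p = (3/4)(1 − e^(−4d/3)) = 0.75 × (1 − e^(-0.78)) = 0.75 × (1 − 0.458406) = 0.406196.

0.406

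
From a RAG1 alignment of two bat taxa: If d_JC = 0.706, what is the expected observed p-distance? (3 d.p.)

p = (3/4)(1 − e^(−4d/3)) = 0.75 × (1 − e^(-0.941333)) = 0.75 × (1 − 0.390107) = 0.457420.

0.457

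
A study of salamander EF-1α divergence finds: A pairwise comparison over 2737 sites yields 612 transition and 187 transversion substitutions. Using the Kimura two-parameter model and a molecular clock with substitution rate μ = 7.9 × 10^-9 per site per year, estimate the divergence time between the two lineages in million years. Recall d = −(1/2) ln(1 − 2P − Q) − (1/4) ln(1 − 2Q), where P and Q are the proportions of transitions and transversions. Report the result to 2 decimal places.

P = 612/2737 ≈ 0.223602 and Q = 187/2737 ≈ 0.068323.
Under the Kimura two-parameter model, d = −½ ln(1 − 2P − Q) − ¼ ln(1 − 2Q).
1 − 2P − Q = 0.484473, giving −½ ln(0.484473) = 0.362347.
1 − 2Q = 0.863354, giving −¼ ln(0.863354) = 0.036733.
d = 0.362347 + 0.036733 = 0.399080.
Under a molecular clock d = 2μt, so t = d/(2μ) = 0.399080 / (2 × 7.9 × 10^-9) = 25.26 million years.

25.26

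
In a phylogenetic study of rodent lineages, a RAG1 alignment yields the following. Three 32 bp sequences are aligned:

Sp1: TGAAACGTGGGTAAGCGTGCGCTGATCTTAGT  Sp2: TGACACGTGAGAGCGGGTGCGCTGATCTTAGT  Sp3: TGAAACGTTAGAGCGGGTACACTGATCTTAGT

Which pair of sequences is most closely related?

Sp2 and Sp3

Sp1–Sp2: 6/32 differ, p = 0.188, d = 0.216.
Sp1–Sp3: 8/32 differ, p = 0.250, d = 0.304.
Sp2–Sp3: 4/32 differ, p = 0.125, d = 0.137.
The smallest distance is between Sp2 and Sp3.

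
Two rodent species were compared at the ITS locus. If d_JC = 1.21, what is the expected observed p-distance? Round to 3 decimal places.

0.601

p = (3/4)(1 − e^(−4d/3)) = 0.75 × (1 − e^(-1.613333)) = 0.75 × (1 − 0.199222) = 0.600584.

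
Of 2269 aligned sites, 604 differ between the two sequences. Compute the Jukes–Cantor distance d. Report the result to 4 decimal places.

p = 604/2269 ≈ 0.266197.
d = −(3/4) ln(1 − 4p/3) = −0.75 ln(1 − 0.354929) = −0.75 ln(0.645071)
  = −0.75 × (-0.438395) = 0.328796 substitutions/site.

0.3288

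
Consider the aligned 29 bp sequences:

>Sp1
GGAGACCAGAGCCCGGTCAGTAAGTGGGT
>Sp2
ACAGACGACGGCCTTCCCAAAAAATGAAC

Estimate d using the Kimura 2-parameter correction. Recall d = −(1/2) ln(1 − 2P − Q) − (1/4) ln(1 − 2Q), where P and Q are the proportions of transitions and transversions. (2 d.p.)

Of 29 sites, 9 differences are transitions and 6 are transversions, so P = 9/29 ≈ 0.310345 and Q = 6/29 ≈ 0.206897.
Under the Kimura two-parameter model, d = −½ ln(1 − 2P − Q) − ¼ ln(1 − 2Q).
1 − 2P − Q = 0.172413, giving −½ ln(0.172413) = 0.878931.
1 − 2Q = 0.586206, giving −¼ ln(0.586206) = 0.133521.
d = 0.878931 + 0.133521 = 1.012452.

1.01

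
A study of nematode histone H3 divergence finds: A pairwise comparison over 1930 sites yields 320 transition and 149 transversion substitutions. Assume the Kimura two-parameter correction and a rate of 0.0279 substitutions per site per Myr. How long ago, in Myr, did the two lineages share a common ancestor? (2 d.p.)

5.46

P = 320/1930 ≈ 0.165803 and Q = 149/1930 ≈ 0.077202.
Under the Kimura two-parameter model, d = −½ ln(1 − 2P − Q) − ¼ ln(1 − 2Q).
1 − 2P − Q = 0.591192, giving −½ ln(0.591192) = 0.262807.
1 − 2Q = 0.845596, giving −¼ ln(0.845596) = 0.041928.
d = 0.262807 + 0.041928 = 0.304735.
Under a molecular clock d = 2μt, so t = d/(2μ) = 0.304735 / (2 × 0.0279) = 5.46 Myr.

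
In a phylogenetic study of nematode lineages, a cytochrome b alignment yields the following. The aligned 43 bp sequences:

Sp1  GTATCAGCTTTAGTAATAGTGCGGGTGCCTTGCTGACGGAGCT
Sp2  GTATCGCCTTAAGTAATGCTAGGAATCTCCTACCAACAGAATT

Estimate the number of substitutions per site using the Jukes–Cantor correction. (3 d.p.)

The sequences differ at 18 of 43 sites, so p = 18/43 ≈ 0.418605.
d = −(3/4) ln(1 − 4p/3) = −0.75 ln(1 − 0.55814) = −0.75 ln(0.44186)
  = −0.75 × (-0.816762) = 0.612572 substitutions/site.

0.613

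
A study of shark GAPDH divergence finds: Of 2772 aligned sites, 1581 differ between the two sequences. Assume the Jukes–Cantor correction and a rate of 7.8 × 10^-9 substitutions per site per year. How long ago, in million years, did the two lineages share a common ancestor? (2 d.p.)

p = 1581/2772 ≈ 0.570346.
d = −(3/4) ln(1 − 4p/3) = −0.75 ln(1 − 0.760461) = −0.75 ln(0.239539)
  = −0.75 × (-1.429039) = 1.071779 substitutions/site.
Under a molecular clock d = 2μt, so t = d/(2μ) = 1.071779 / (2 × 7.8 × 10^-9) = 68.70 million years.

68.70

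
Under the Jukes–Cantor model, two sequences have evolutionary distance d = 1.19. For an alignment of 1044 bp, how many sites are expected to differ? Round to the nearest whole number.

Invert JC69: p = (3/4)(1 − e^(−4d/3)) = 0.75 × (1 − e^(-1.586667)) = 0.75 × (1 − 0.204606) = 0.596546.
Expected differing sites = pL ≈ 0.596546 × 1044 = 622.794024 ≈ 623.

623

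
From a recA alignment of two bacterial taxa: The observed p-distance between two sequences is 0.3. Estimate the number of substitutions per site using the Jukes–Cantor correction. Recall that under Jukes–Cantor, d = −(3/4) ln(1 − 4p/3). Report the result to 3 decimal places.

0.383

d = −(3/4) ln(1 − 4p/3) = −0.75 ln(1 − 0.4) = −0.75 ln(0.6)
  = −0.75 × (-0.510826) = 0.383120 substitutions/site.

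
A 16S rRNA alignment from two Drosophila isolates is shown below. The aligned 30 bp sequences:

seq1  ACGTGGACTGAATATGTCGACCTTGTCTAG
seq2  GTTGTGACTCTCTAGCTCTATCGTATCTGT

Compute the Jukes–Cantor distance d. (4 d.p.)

The sequences differ at 16 of 30 sites, so p = 16/30 ≈ 0.533333.
d = −(3/4) ln(1 − 4p/3) = −0.75 ln(1 − 0.711111) = −0.75 ln(0.288889)
  = −0.75 × (-1.241713) = 0.931285 substitutions/site.

0.9313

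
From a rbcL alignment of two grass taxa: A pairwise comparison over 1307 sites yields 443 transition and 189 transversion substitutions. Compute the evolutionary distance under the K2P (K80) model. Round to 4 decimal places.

0.9497

P = 443/1307 ≈ 0.338944 and Q = 189/1307 ≈ 0.144606.
Under the Kimura two-parameter model, d = −½ ln(1 − 2P − Q) − ¼ ln(1 − 2Q).
1 − 2P − Q = 0.177506, giving −½ ln(0.177506) = 0.864375.
1 − 2Q = 0.710788, giving −¼ ln(0.710788) = 0.085345.
d = 0.864375 + 0.085345 = 0.949720.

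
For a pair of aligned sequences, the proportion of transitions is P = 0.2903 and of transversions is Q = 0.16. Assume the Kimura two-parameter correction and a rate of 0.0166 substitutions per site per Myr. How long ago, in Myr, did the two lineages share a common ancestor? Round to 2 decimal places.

Under the Kimura two-parameter model, d = −½ ln(1 − 2P − Q) − ¼ ln(1 − 2Q).
1 − 2P − Q = 0.2594, giving −½ ln(0.2594) = 0.674692.
1 − 2Q = 0.68, giving −¼ ln(0.68) = 0.096416.
d = 0.674692 + 0.096416 = 0.771108.
Under a molecular clock d = 2μt, so t = d/(2μ) = 0.771108 / (2 × 0.0166) = 23.23 Myr.

23.23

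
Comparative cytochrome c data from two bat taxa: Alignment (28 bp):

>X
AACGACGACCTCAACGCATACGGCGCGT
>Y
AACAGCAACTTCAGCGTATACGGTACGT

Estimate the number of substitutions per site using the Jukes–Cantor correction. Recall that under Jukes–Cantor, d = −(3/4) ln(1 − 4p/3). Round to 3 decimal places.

The sequences differ at 8 of 28 sites (4, 5, 7, 10, 14, 17, 24, 25), so p = 8/28 ≈ 0.285714.
d = −(3/4) ln(1 − 4p/3) = −0.75 ln(1 − 0.380952) = −0.75 ln(0.619048)
  = −0.75 × (-0.479572) = 0.359679 substitutions/site.

0.360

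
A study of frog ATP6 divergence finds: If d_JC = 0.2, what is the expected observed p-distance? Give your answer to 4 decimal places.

0.1756

p = (3/4)(1 − e^(−4d/3)) = 0.75 × (1 − e^(-0.266667)) = 0.75 × (1 − 0.765928) = 0.175554.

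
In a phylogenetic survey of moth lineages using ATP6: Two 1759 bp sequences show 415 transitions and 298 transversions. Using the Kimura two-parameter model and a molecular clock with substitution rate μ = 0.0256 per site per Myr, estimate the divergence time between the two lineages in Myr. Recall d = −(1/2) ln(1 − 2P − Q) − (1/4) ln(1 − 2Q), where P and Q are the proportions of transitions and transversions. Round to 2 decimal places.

12.03

P = 415/1759 ≈ 0.23593 and Q = 298/1759 ≈ 0.169414.
Under the Kimura two-parameter model, d = −½ ln(1 − 2P − Q) − ¼ ln(1 − 2Q).
1 − 2P − Q = 0.358726, giving −½ ln(0.358726) = 0.512598.
1 − 2Q = 0.661172, giving −¼ ln(0.661172) = 0.103435.
d = 0.512598 + 0.103435 = 0.616033.
Under a molecular clock d = 2μt, so t = d/(2μ) = 0.616033 / (2 × 0.0256) = 12.03 Myr.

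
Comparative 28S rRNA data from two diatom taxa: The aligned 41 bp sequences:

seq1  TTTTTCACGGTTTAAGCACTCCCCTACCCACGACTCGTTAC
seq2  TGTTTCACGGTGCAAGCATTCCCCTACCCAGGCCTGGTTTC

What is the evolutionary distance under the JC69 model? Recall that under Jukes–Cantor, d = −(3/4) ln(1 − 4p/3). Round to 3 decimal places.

0.226

The sequences differ at 8 of 41 sites (2, 12, 13, 19, 31, 33, 36, 40), so p = 8/41 ≈ 0.195122.
d = −(3/4) ln(1 − 4p/3) = −0.75 ln(1 − 0.260163) = −0.75 ln(0.739837)
  = −0.75 × (-0.301325) = 0.225994 substitutions/site.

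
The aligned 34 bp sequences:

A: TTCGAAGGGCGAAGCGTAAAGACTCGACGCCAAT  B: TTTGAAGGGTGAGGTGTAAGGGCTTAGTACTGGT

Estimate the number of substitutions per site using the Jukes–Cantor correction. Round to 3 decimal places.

The sequences differ at 14 of 34 sites, so p = 14/34 ≈ 0.411765.
d = −(3/4) ln(1 − 4p/3) = −0.75 ln(1 − 0.54902) = −0.75 ln(0.45098)
  = −0.75 × (-0.796332) = 0.597249 substitutions/site.

0.597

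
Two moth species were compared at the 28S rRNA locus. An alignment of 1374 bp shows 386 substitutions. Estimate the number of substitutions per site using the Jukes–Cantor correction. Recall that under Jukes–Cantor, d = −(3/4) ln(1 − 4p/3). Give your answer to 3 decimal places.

p = 386/1374 ≈ 0.280932.
d = −(3/4) ln(1 − 4p/3) = −0.75 ln(1 − 0.374576) = −0.75 ln(0.625424)
  = −0.75 × (-0.469325) = 0.351994 substitutions/site.

0.352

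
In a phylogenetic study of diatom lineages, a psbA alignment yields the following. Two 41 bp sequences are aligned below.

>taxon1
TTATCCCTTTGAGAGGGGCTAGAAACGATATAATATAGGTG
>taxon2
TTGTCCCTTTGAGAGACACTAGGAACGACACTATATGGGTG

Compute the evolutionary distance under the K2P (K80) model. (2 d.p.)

0.27

Of 41 sites, 7 differences are transitions and 2 are transversions, so P = 7/41 ≈ 0.170732 and Q = 2/41 ≈ 0.04878.
Under the Kimura two-parameter model, d = −½ ln(1 − 2P − Q) − ¼ ln(1 − 2Q).
1 − 2P − Q = 0.609756, giving −½ ln(0.609756) = 0.247348.
1 − 2Q = 0.90244, giving −¼ ln(0.90244) = 0.025663.
d = 0.247348 + 0.025663 = 0.273011.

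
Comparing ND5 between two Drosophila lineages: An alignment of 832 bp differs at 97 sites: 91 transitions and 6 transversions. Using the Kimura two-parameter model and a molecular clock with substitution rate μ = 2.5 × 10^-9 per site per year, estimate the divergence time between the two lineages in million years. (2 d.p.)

26.34

P = 91/832 = 0.109375 and Q = 6/832 ≈ 0.007212.
Under the Kimura two-parameter model, d = −½ ln(1 − 2P − Q) − ¼ ln(1 − 2Q).
1 − 2P − Q = 0.774038, giving −½ ln(0.774038) = 0.128067.
1 − 2Q = 0.985576, giving −¼ ln(0.985576) = 0.003632.
d = 0.128067 + 0.003632 = 0.131699.
Under a molecular clock d = 2μt, so t = d/(2μ) = 0.131699 / (2 × 2.5 × 10^-9) = 26.34 million years.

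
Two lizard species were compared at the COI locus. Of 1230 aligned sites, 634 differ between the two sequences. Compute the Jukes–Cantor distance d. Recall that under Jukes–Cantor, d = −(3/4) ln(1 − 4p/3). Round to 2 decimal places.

0.87

p = 634/1230 ≈ 0.515447.
d = −(3/4) ln(1 − 4p/3) = −0.75 ln(1 − 0.687263) = −0.75 ln(0.312737)
  = −0.75 × (-1.162393) = 0.871795 substitutions/site.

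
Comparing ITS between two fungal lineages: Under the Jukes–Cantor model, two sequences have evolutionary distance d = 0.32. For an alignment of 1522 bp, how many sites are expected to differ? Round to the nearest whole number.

Invert JC69: p = (3/4)(1 − e^(−4d/3)) = 0.75 × (1 − e^(-0.426667)) = 0.75 × (1 − 0.652681) = 0.260489.
Expected differing sites = pL ≈ 0.260489 × 1522 = 396.464258 ≈ 396.

396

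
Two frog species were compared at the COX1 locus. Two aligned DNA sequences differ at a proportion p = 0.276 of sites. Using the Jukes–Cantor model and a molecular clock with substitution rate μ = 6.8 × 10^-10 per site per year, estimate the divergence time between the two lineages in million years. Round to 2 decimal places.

253.05

d = −(3/4) ln(1 − 4p/3) = −0.75 ln(1 − 0.368) = −0.75 ln(0.632)
  = −0.75 × (-0.458866) = 0.344150 substitutions/site.
Under a molecular clock d = 2μt, so t = d/(2μ) = 0.344150 / (2 × 6.8 × 10^-10) = 253.05 million years.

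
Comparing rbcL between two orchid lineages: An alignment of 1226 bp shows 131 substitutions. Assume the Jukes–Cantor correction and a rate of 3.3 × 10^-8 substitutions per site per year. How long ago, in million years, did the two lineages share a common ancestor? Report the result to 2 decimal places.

1.75

p = 131/1226 ≈ 0.106852.
d = −(3/4) ln(1 − 4p/3) = −0.75 ln(1 − 0.142469) = −0.75 ln(0.857531)
  = −0.75 × (-0.153698) = 0.115274 substitutions/site.
Under a molecular clock d = 2μt, so t = d/(2μ) = 0.115274 / (2 × 3.3 × 10^-8) = 1.75 million years.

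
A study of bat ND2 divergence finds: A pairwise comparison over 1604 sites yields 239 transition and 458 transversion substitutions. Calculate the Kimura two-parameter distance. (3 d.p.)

0.650

P = 239/1604 ≈ 0.149002 and Q = 458/1604 ≈ 0.285536.
Under the Kimura two-parameter model, d = −½ ln(1 − 2P − Q) − ¼ ln(1 − 2Q).
1 − 2P − Q = 0.41646, giving −½ ln(0.41646) = 0.437982.
1 − 2Q = 0.428928, giving −¼ ln(0.428928) = 0.211617.
d = 0.437982 + 0.211617 = 0.649599.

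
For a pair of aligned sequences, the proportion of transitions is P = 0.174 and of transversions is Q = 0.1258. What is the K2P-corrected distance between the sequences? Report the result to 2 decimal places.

Under the Kimura two-parameter model, d = −½ ln(1 − 2P − Q) − ¼ ln(1 − 2Q).
1 − 2P − Q = 0.5262, giving −½ ln(0.5262) = 0.321037.
1 − 2Q = 0.7484, giving −¼ ln(0.7484) = 0.072454.
d = 0.321037 + 0.072454 = 0.393491.

0.39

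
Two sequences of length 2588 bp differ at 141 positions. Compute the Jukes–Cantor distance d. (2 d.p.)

p = 141/2588 ≈ 0.054482.
d = −(3/4) ln(1 − 4p/3) = −0.75 ln(1 − 0.072643) = −0.75 ln(0.927357)
  = −0.75 × (-0.075417) = 0.056563 substitutions/site.

0.06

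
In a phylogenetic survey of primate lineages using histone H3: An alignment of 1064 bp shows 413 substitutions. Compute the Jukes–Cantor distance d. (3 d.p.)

p = 413/1064 ≈ 0.388158.
d = −(3/4) ln(1 − 4p/3) = −0.75 ln(1 − 0.517544) = −0.75 ln(0.482456)
  = −0.75 × (-0.728866) = 0.546650 substitutions/site.

0.547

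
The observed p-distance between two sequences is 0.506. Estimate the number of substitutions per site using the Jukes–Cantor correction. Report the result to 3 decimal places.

d = −(3/4) ln(1 − 4p/3) = −0.75 ln(1 − 0.674667) = −0.75 ln(0.325333)
  = −0.75 × (-1.122906) = 0.842180 substitutions/site.

0.842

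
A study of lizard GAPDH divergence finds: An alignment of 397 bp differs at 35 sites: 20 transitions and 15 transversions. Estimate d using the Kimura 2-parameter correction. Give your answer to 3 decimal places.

P = 20/397 ≈ 0.050378 and Q = 15/397 ≈ 0.037783.
Under the Kimura two-parameter model, d = −½ ln(1 − 2P − Q) − ¼ ln(1 − 2Q).
1 − 2P − Q = 0.861461, giving −½ ln(0.861461) = 0.074563.
1 − 2Q = 0.924434, giving −¼ ln(0.924434) = 0.019643.
d = 0.074563 + 0.019643 = 0.094206.

0.094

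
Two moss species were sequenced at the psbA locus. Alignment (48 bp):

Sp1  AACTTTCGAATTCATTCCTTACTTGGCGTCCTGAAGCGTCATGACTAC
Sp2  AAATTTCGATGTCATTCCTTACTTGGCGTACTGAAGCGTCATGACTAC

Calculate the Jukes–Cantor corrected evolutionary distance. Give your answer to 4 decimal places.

0.0883

The sequences differ at 4 of 48 sites (3, 10, 11, 30), so p = 4/48 ≈ 0.083333.
d = −(3/4) ln(1 − 4p/3) = −0.75 ln(1 − 0.111111) = −0.75 ln(0.888889)
  = −0.75 × (-0.117783) = 0.088337 substitutions/site.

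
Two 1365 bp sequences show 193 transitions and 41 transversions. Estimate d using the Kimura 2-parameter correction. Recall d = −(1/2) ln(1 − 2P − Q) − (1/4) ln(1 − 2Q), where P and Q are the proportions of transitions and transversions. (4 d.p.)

P = 193/1365 ≈ 0.141392 and Q = 41/1365 ≈ 0.030037.
Under the Kimura two-parameter model, d = −½ ln(1 − 2P − Q) − ¼ ln(1 − 2Q).
1 − 2P − Q = 0.687179, giving −½ ln(0.687179) = 0.187580.
1 − 2Q = 0.939926, giving −¼ ln(0.939926) = 0.015489.
d = 0.187580 + 0.015489 = 0.203069.

0.2031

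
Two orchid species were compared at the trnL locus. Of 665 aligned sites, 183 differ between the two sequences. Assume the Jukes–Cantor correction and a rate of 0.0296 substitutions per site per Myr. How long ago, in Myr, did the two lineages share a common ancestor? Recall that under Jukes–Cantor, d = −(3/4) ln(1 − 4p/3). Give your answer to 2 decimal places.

5.79

p = 183/665 ≈ 0.275188.
d = −(3/4) ln(1 − 4p/3) = −0.75 ln(1 − 0.366917) = −0.75 ln(0.633083)
  = −0.75 × (-0.457154) = 0.342866 substitutions/site.
Under a molecular clock d = 2μt, so t = d/(2μ) = 0.342866 / (2 × 0.0296) = 5.79 Myr.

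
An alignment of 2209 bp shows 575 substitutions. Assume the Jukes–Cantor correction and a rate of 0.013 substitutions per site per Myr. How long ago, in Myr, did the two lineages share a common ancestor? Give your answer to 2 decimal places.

p = 575/2209 ≈ 0.260299.
d = −(3/4) ln(1 − 4p/3) = −0.75 ln(1 − 0.347065) = −0.75 ln(0.652935)
  = −0.75 × (-0.426278) = 0.319709 substitutions/site.
Under a molecular clock d = 2μt, so t = d/(2μ) = 0.319709 / (2 × 0.013) = 12.30 Myr.

12.30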